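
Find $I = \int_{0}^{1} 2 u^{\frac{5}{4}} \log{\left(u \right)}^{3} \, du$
$- \frac{1024}{2187}$

Consider the simpler parametrised integral
$$J(a) = \int_{0}^{1} 2 u^{a} \, du = \frac{2}{a + 1}.$$

Differentiating under the integral sign brings down a factor of $\ln u$:
$$\frac{dJ}{da} = \int_{0}^{1} 2 u^{a} \log{\left(u \right)} \, du = - \frac{2}{\left(a + 1\right)^{2}}.$$

Repeating $3$ times in total — each differentiation brings down another $\ln u$ — gives
$$\frac{d^{3}J}{da^{3}} = \int_{0}^{1} 2 u^{a} \log{\left(u \right)}^{3} \, du = - \frac{12}{\left(a + 1\right)^{4}},$$
and the integrand here is exactly the target integrand, so $I = - \frac{12}{\left(a + 1\right)^{4}}$.

Setting $a = \frac{5}{4}$:
$$I = - \frac{1024}{2187}.$$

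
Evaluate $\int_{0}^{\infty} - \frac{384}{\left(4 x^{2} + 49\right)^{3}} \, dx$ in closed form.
$- \frac{36 \pi}{16807}$

Begin with the known result
$$J(a) = \int_{0}^{\infty} - \frac{6}{a^{2} + x^{2}} \, dx = - \frac{3 \pi}{a}.$$

Differentiating under the integral sign with respect to $a$,
$$\frac{dJ}{da} = \int_{0}^{\infty} \frac{12 a}{\left(a^{2} + x^{2}\right)^{2}} \, dx = \frac{3 \pi}{a^{2}},$$
so $\int_{0}^{\infty} - \frac{6}{\left(a^{2} + x^{2}\right)^{2}} \, dx = - \frac{3 \pi}{2 a^{3}}$.

Repeating — each differentiation of $1/(x^2+a^2)^j$ produces $-2ja/(x^2+a^2)^{j+1}$ — and dividing through by $-2ja$ at each step yields, after $2$ differentiations in total,
$$\int_{0}^{\infty} - \frac{6}{\left(a^{2} + x^{2}\right)^{3}} \, dx = - \frac{9 \pi}{8 a^{5}}.$$

Setting $a = \frac{7}{2}$:
$$I = - \frac{36 \pi}{16807}.$$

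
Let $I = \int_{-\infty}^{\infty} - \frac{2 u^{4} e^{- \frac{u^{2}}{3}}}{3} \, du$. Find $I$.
$- \frac{9 \sqrt{3} \sqrt{\pi}}{2}$

Start from the elementary integral
$$J(a) = \int_{-\infty}^{\infty} - \frac{2 e^{- a u^{2}}}{3} \, du = - \frac{2 \sqrt{\pi}}{3 \sqrt{a}}.$$

Differentiating under the integral sign brings down a factor of $(-u^2)$:
$$\frac{dJ}{da} = \int_{-\infty}^{\infty} \frac{2 u^{2} e^{- a u^{2}}}{3} \, du = \frac{\sqrt{\pi}}{3 a^{\frac{3}{2}}}.$$

Repeating twice in total — each differentiation brings down another $(-u^2)$ — gives
$$\frac{d^{2}J}{da^{2}} = \int_{-\infty}^{\infty} - \frac{2 u^{4} e^{- a u^{2}}}{3} \, du = - \frac{\sqrt{\pi}}{2 a^{\frac{5}{2}}},$$
and the integrand here is exactly the target integrand, so $I = - \frac{\sqrt{\pi}}{2 a^{\frac{5}{2}}}$.

Setting $a = \frac{1}{3}$:
$$I = - \frac{9 \sqrt{3} \sqrt{\pi}}{2}.$$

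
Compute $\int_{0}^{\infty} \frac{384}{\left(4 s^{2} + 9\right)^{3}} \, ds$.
$\frac{4 \pi}{27}$

Start from the standard arctangent integral
$$J(a) = \int_{0}^{\infty} \frac{6}{a^{2} + s^{2}} \, ds = \frac{3 \pi}{a}.$$

Differentiating under the integral sign with respect to $a$,
$$\frac{dJ}{da} = \int_{0}^{\infty} - \frac{12 a}{\left(a^{2} + s^{2}\right)^{2}} \, ds = - \frac{3 \pi}{a^{2}},$$
so $\int_{0}^{\infty} \frac{6}{\left(a^{2} + s^{2}\right)^{2}} \, ds = \frac{3 \pi}{2 a^{3}}$.

Repeating — each differentiation of $1/(s^2+a^2)^j$ produces $-2ja/(s^2+a^2)^{j+1}$ — and dividing through by $-2ja$ at each step yields, after $2$ differentiations in total,
$$\int_{0}^{\infty} \frac{6}{\left(a^{2} + s^{2}\right)^{3}} \, ds = \frac{9 \pi}{8 a^{5}}.$$

Setting $a = \frac{3}{2}$:
$$I = \frac{4 \pi}{27}.$$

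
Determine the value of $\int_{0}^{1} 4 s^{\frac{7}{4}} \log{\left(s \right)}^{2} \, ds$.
$\frac{512}{1331}$

Start from the elementary integral
$$J(a) = \int_{0}^{1} 4 s^{a} \, ds = \frac{4}{a + 1}.$$

Differentiating under the integral sign brings down a factor of $\ln s$:
$$\frac{dJ}{da} = \int_{0}^{1} 4 s^{a} \log{\left(s \right)} \, ds = - \frac{4}{\left(a + 1\right)^{2}}.$$

Repeating twice in total — each differentiation brings down another $\ln s$ — gives
$$\frac{d^{2}J}{da^{2}} = \int_{0}^{1} 4 s^{a} \log{\left(s \right)}^{2} \, ds = \frac{8}{\left(a + 1\right)^{3}},$$
and the integrand here is exactly the target integrand, so $I = \frac{8}{\left(a + 1\right)^{3}}$.

Setting $a = \frac{7}{4}$:
$$I = \frac{512}{1331}.$$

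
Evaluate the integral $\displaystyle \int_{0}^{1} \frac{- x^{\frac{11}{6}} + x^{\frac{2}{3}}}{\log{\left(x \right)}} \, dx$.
$\log{\left(\frac{10}{17} \right)}$

Replace the exponent $\frac{2}{3}$ by a parameter $a$: let $I(a) = \int_{0}^{1} \frac{- x^{\frac{11}{6}} + x^{a}}{\log{\left(x \right)}} \, dx$.

Since $\dfrac{\partial}{\partial a}\,x^{a} = x^{a} \ln x$, the $\ln x$ in the denominator cancels and
$$\frac{dI}{da} = \int_{0}^{1} x^{a} \, dx = \left[\frac{x^{a+1}}{a+1}\right]_0^1 = \frac{1}{a + 1}.$$

Integrating with respect to $a$ gives $I(a) = \log{\left(\frac{6 a}{17} + \frac{6}{17} \right)} + C$.

At $a = \frac{11}{6}$ the integrand is identically $0$, so $I(\frac{11}{6}) = 0$. The closed form gives $0$, hence $C = 0$.

Setting $a = \frac{2}{3}$:
$$I = \log{\left(\frac{10}{17} \right)}.$$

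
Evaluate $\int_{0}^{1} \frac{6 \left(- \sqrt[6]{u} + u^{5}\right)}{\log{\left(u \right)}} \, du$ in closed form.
$\log{\left(\frac{2176782336}{117649} \right)}$

Introduce a parameter $a$ in the exponent: let $I(a) = \int_{0}^{1} \frac{6 \left(u^{5} - u^{a}\right)}{\log{\left(u \right)}} \, du$.

Since $\dfrac{\partial}{\partial a}\,u^{a} = u^{a} \ln u$, the $\ln u$ in the denominator cancels and
$$\frac{dI}{da} = \int_{0}^{1} -6 u^{a} \, du = -6 \left[\frac{u^{a+1}}{a+1}\right]_0^1 = - \frac{6}{a + 1}.$$

Integrating with respect to $a$ gives $I(a) = \log{\left(\frac{46656}{\left(a + 1\right)^{6}} \right)} + C$.

At $a = 5$ the integrand is identically $0$, so $I(5) = 0$. The closed form gives $0$, hence $C = 0$.

Setting $a = \frac{1}{6}$:
$$I = \log{\left(\frac{2176782336}{117649} \right)}.$$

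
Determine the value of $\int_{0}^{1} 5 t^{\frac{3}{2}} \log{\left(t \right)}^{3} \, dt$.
$- \frac{96}{125}$

Begin with the known integral
$$J(a) = \int_{0}^{1} 5 t^{a} \, dt = \frac{5}{a + 1}.$$

Differentiating under the integral sign brings down a factor of $\ln t$:
$$\frac{dJ}{da} = \int_{0}^{1} 5 t^{a} \log{\left(t \right)} \, dt = - \frac{5}{\left(a + 1\right)^{2}}.$$

Repeating $3$ times in total — each differentiation brings down another $\ln t$ — gives
$$\frac{d^{3}J}{da^{3}} = \int_{0}^{1} 5 t^{a} \log{\left(t \right)}^{3} \, dt = - \frac{30}{\left(a + 1\right)^{4}},$$
and the integrand here is exactly the target integrand, so $I = - \frac{30}{\left(a + 1\right)^{4}}$.

Setting $a = \frac{3}{2}$:
$$I = - \frac{96}{125}.$$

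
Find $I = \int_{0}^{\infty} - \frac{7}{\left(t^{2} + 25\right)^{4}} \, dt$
$- \frac{7 \pi}{500000}$

Begin with the known result
$$J(a) = \int_{0}^{\infty} - \frac{7}{a^{2} + t^{2}} \, dt = - \frac{7 \pi}{2 a}.$$

Differentiating under the integral sign with respect to $a$,
$$\frac{dJ}{da} = \int_{0}^{\infty} \frac{14 a}{\left(a^{2} + t^{2}\right)^{2}} \, dt = \frac{7 \pi}{2 a^{2}},$$
so $\int_{0}^{\infty} - \frac{7}{\left(a^{2} + t^{2}\right)^{2}} \, dt = - \frac{7 \pi}{4 a^{3}}$.

Repeating — each differentiation of $1/(t^2+a^2)^j$ produces $-2ja/(t^2+a^2)^{j+1}$ — and dividing through by $-2ja$ at each step yields, after $3$ differentiations in total,
$$\int_{0}^{\infty} - \frac{7}{\left(a^{2} + t^{2}\right)^{4}} \, dt = - \frac{35 \pi}{32 a^{7}}.$$

Setting $a = 5$:
$$I = - \frac{7 \pi}{500000}.$$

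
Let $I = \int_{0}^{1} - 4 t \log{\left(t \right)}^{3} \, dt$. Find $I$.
$\frac{3}{2}$

Begin with the known integral
$$J(a) = \int_{0}^{1} - 4 t^{a} \, dt = - \frac{4}{a + 1}.$$

Differentiating under the integral sign brings down a factor of $\ln t$:
$$\frac{dJ}{da} = \int_{0}^{1} - 4 t^{a} \log{\left(t \right)} \, dt = \frac{4}{\left(a + 1\right)^{2}}.$$

Repeating $3$ times in total — each differentiation brings down another $\ln t$ — gives
$$\frac{d^{3}J}{da^{3}} = \int_{0}^{1} - 4 t^{a} \log{\left(t \right)}^{3} \, dt = \frac{24}{\left(a + 1\right)^{4}},$$
and the integrand here is exactly the target integrand, so $I = \frac{24}{\left(a + 1\right)^{4}}$.

Setting $a = 1$:
$$I = \frac{3}{2}.$$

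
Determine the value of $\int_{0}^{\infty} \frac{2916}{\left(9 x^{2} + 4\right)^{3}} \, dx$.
$\frac{729 \pi}{128}$

Recall the elementary integral
$$J(a) = \int_{0}^{\infty} \frac{4}{a^{2} + x^{2}} \, dx = \frac{2 \pi}{a}.$$

Differentiating under the integral sign with respect to $a$,
$$\frac{dJ}{da} = \int_{0}^{\infty} - \frac{8 a}{\left(a^{2} + x^{2}\right)^{2}} \, dx = - \frac{2 \pi}{a^{2}},$$
so $\int_{0}^{\infty} \frac{4}{\left(a^{2} + x^{2}\right)^{2}} \, dx = \frac{\pi}{a^{3}}$.

Repeating — each differentiation of $1/(x^2+a^2)^j$ produces $-2ja/(x^2+a^2)^{j+1}$ — and dividing through by $-2ja$ at each step yields, after $2$ differentiations in total,
$$\int_{0}^{\infty} \frac{4}{\left(a^{2} + x^{2}\right)^{3}} \, dx = \frac{3 \pi}{4 a^{5}}.$$

Setting $a = \frac{2}{3}$:
$$I = \frac{729 \pi}{128}.$$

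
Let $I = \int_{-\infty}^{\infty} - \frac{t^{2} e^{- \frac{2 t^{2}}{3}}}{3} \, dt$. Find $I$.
$- \frac{\sqrt{6} \sqrt{\pi}}{8}$

Consider the simpler parametrised integral
$$J(a) = \int_{-\infty}^{\infty} - \frac{e^{- a t^{2}}}{3} \, dt = - \frac{\sqrt{\pi}}{3 \sqrt{a}}.$$

Differentiating under the integral sign brings down a factor of $(-t^2)$:
$$\frac{dJ}{da} = \int_{-\infty}^{\infty} \frac{t^{2} e^{- a t^{2}}}{3} \, dt = \frac{\sqrt{\pi}}{6 a^{\frac{3}{2}}}.$$

The integral on the left is $-I$, so $I = - \frac{\sqrt{\pi}}{6 a^{\frac{3}{2}}}$.

Setting $a = \frac{2}{3}$:
$$I = - \frac{\sqrt{6} \sqrt{\pi}}{8}.$$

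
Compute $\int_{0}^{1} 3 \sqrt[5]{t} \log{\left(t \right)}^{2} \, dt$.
$\frac{125}{36}$

Start from the elementary integral
$$J(a) = \int_{0}^{1} 3 t^{a} \, dt = \frac{3}{a + 1}.$$

Differentiating under the integral sign brings down a factor of $\ln t$:
$$\frac{dJ}{da} = \int_{0}^{1} 3 t^{a} \log{\left(t \right)} \, dt = - \frac{3}{\left(a + 1\right)^{2}}.$$

Repeating twice in total — each differentiation brings down another $\ln t$ — gives
$$\frac{d^{2}J}{da^{2}} = \int_{0}^{1} 3 t^{a} \log{\left(t \right)}^{2} \, dt = \frac{6}{\left(a + 1\right)^{3}},$$
and the integrand here is exactly the target integrand, so $I = \frac{6}{\left(a + 1\right)^{3}}$.

Setting $a = \frac{1}{5}$:
$$I = \frac{125}{36}.$$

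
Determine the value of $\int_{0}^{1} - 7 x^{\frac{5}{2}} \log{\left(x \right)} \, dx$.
$\frac{4}{7}$

Consider the simpler parametrised integral
$$J(a) = \int_{0}^{1} - 7 x^{a} \, dx = - \frac{7}{a + 1}.$$

Differentiating under the integral sign brings down a factor of $\ln x$:
$$\frac{dJ}{da} = \int_{0}^{1} - 7 x^{a} \log{\left(x \right)} \, dx = \frac{7}{\left(a + 1\right)^{2}}.$$

The integral on the left is $I$, so $I = \frac{7}{\left(a + 1\right)^{2}}$.

Setting $a = \frac{5}{2}$:
$$I = \frac{4}{7}.$$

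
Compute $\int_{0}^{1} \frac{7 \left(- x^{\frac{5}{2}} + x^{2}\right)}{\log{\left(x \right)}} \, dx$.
$\log{\left(\frac{279936}{823543} \right)}$

Introduce a parameter $a$ in the exponent: let $I(a) = \int_{0}^{1} \frac{7 \left(x^{2} - x^{a}\right)}{\log{\left(x \right)}} \, dx$.

Since $\dfrac{\partial}{\partial a}\,x^{a} = x^{a} \ln x$, the $\ln x$ in the denominator cancels and
$$\frac{dI}{da} = \int_{0}^{1} -7 x^{a} \, dx = -7 \left[\frac{x^{a+1}}{a+1}\right]_0^1 = - \frac{7}{a + 1}.$$

Integrating with respect to $a$ gives $I(a) = \log{\left(\frac{2187}{\left(a + 1\right)^{7}} \right)} + C$.

At $a = 2$ the integrand is identically $0$, so $I(2) = 0$. The closed form gives $0$, hence $C = 0$.

Setting $a = \frac{5}{2}$:
$$I = \log{\left(\frac{279936}{823543} \right)}.$$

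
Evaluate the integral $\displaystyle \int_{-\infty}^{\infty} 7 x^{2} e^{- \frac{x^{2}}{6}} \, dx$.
$21 \sqrt{6} \sqrt{\pi}$

Start from the elementary integral
$$J(a) = \int_{-\infty}^{\infty} 7 e^{- a x^{2}} \, dx = \frac{7 \sqrt{\pi}}{\sqrt{a}}.$$

Differentiating under the integral sign brings down a factor of $(-x^2)$:
$$\frac{dJ}{da} = \int_{-\infty}^{\infty} - 7 x^{2} e^{- a x^{2}} \, dx = - \frac{7 \sqrt{\pi}}{2 a^{\frac{3}{2}}}.$$

The integral on the left is $-I$, so $I = \frac{7 \sqrt{\pi}}{2 a^{\frac{3}{2}}}$.

Setting $a = \frac{1}{6}$:
$$I = 21 \sqrt{6} \sqrt{\pi}.$$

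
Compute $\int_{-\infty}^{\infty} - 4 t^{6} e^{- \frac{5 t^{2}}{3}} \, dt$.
$- \frac{81 \sqrt{15} \sqrt{\pi}}{250}$

Begin with the known integral
$$J(a) = \int_{-\infty}^{\infty} - 4 e^{- a t^{2}} \, dt = - \frac{4 \sqrt{\pi}}{\sqrt{a}}.$$

Differentiating under the integral sign brings down a factor of $(-t^2)$:
$$\frac{dJ}{da} = \int_{-\infty}^{\infty} 4 t^{2} e^{- a t^{2}} \, dt = \frac{2 \sqrt{\pi}}{a^{\frac{3}{2}}}.$$

Repeating $3$ times in total — each differentiation brings down another $(-t^2)$ — gives
$$\frac{d^{3}J}{da^{3}} = \int_{-\infty}^{\infty} 4 t^{6} e^{- a t^{2}} \, dt = \frac{15 \sqrt{\pi}}{2 a^{\frac{7}{2}}},$$
and the integrand here is $(-1)^{3}$ times the target integrand, so $I = (-1)^{3}\,\frac{d^{3}J}{da^{3}} = - \frac{15 \sqrt{\pi}}{2 a^{\frac{7}{2}}}$.

Setting $a = \frac{5}{3}$:
$$I = - \frac{81 \sqrt{15} \sqrt{\pi}}{250}.$$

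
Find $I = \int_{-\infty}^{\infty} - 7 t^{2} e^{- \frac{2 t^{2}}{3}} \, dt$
$- \frac{21 \sqrt{6} \sqrt{\pi}}{8}$

Start from the elementary integral
$$J(a) = \int_{-\infty}^{\infty} - 7 e^{- a t^{2}} \, dt = - \frac{7 \sqrt{\pi}}{\sqrt{a}}.$$

Differentiating under the integral sign brings down a factor of $(-t^2)$:
$$\frac{dJ}{da} = \int_{-\infty}^{\infty} 7 t^{2} e^{- a t^{2}} \, dt = \frac{7 \sqrt{\pi}}{2 a^{\frac{3}{2}}}.$$

The integral on the left is $-I$, so $I = - \frac{7 \sqrt{\pi}}{2 a^{\frac{3}{2}}}$.

Setting $a = \frac{2}{3}$:
$$I = - \frac{21 \sqrt{6} \sqrt{\pi}}{8}.$$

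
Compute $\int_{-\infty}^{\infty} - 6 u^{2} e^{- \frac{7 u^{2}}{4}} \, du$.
$- \frac{24 \sqrt{7} \sqrt{\pi}}{49}$

Consider the simpler parametrised integral
$$J(a) = \int_{-\infty}^{\infty} - 6 e^{- a u^{2}} \, du = - \frac{6 \sqrt{\pi}}{\sqrt{a}}.$$

Differentiating under the integral sign brings down a factor of $(-u^2)$:
$$\frac{dJ}{da} = \int_{-\infty}^{\infty} 6 u^{2} e^{- a u^{2}} \, du = \frac{3 \sqrt{\pi}}{a^{\frac{3}{2}}}.$$

The integral on the left is $-I$, so $I = - \frac{3 \sqrt{\pi}}{a^{\frac{3}{2}}}$.

Setting $a = \frac{7}{4}$:
$$I = - \frac{24 \sqrt{7} \sqrt{\pi}}{49}.$$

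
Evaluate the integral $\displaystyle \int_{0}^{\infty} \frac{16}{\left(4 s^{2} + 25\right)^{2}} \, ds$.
$\frac{2 \pi}{125}$

Begin with the known result
$$J(a) = \int_{0}^{\infty} \frac{1}{a^{2} + s^{2}} \, ds = \frac{\pi}{2 a}.$$

Differentiating under the integral sign with respect to $a$,
$$\frac{dJ}{da} = \int_{0}^{\infty} - \frac{2 a}{\left(a^{2} + s^{2}\right)^{2}} \, ds = - \frac{\pi}{2 a^{2}},$$
so $\int_{0}^{\infty} \frac{1}{\left(a^{2} + s^{2}\right)^{2}} \, ds = \frac{\pi}{4 a^{3}}$.

Setting $a = \frac{5}{2}$:
$$I = \frac{2 \pi}{125}.$$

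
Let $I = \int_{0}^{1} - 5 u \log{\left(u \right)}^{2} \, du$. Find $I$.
$- \frac{5}{4}$

Start from the elementary integral
$$J(a) = \int_{0}^{1} - 5 u^{a} \, du = - \frac{5}{a + 1}.$$

Differentiating under the integral sign brings down a factor of $\ln u$:
$$\frac{dJ}{da} = \int_{0}^{1} - 5 u^{a} \log{\left(u \right)} \, du = \frac{5}{\left(a + 1\right)^{2}}.$$

Repeating twice in total — each differentiation brings down another $\ln u$ — gives
$$\frac{d^{2}J}{da^{2}} = \int_{0}^{1} - 5 u^{a} \log{\left(u \right)}^{2} \, du = - \frac{10}{\left(a + 1\right)^{3}},$$
and the integrand here is exactly the target integrand, so $I = - \frac{10}{\left(a + 1\right)^{3}}$.

Setting $a = 1$:
$$I = - \frac{5}{4}.$$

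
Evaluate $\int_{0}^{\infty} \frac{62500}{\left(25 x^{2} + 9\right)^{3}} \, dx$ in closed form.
$\frac{3125 \pi}{324}$

Begin with the known result
$$J(a) = \int_{0}^{\infty} \frac{4}{a^{2} + x^{2}} \, dx = \frac{2 \pi}{a}.$$

Differentiating under the integral sign with respect to $a$,
$$\frac{dJ}{da} = \int_{0}^{\infty} - \frac{8 a}{\left(a^{2} + x^{2}\right)^{2}} \, dx = - \frac{2 \pi}{a^{2}},$$
so $\int_{0}^{\infty} \frac{4}{\left(a^{2} + x^{2}\right)^{2}} \, dx = \frac{\pi}{a^{3}}$.

Repeating — each differentiation of $1/(x^2+a^2)^j$ produces $-2ja/(x^2+a^2)^{j+1}$ — and dividing through by $-2ja$ at each step yields, after $2$ differentiations in total,
$$\int_{0}^{\infty} \frac{4}{\left(a^{2} + x^{2}\right)^{3}} \, dx = \frac{3 \pi}{4 a^{5}}.$$

Setting $a = \frac{3}{5}$:
$$I = \frac{3125 \pi}{324}.$$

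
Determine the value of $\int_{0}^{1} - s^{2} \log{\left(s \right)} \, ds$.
$\frac{1}{9}$

Consider the simpler parametrised integral
$$J(a) = \int_{0}^{1} - s^{a} \, ds = - \frac{1}{a + 1}.$$

Differentiating under the integral sign brings down a factor of $\ln s$:
$$\frac{dJ}{da} = \int_{0}^{1} - s^{a} \log{\left(s \right)} \, ds = \frac{1}{\left(a + 1\right)^{2}}.$$

The integral on the left is $I$, so $I = \frac{1}{\left(a + 1\right)^{2}}$.

Setting $a = 2$:
$$I = \frac{1}{9}.$$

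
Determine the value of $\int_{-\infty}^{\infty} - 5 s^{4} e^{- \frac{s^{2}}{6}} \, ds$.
$- 135 \sqrt{6} \sqrt{\pi}$

Start from the elementary integral
$$J(a) = \int_{-\infty}^{\infty} - 5 e^{- a s^{2}} \, ds = - \frac{5 \sqrt{\pi}}{\sqrt{a}}.$$

Differentiating under the integral sign brings down a factor of $(-s^2)$:
$$\frac{dJ}{da} = \int_{-\infty}^{\infty} 5 s^{2} e^{- a s^{2}} \, ds = \frac{5 \sqrt{\pi}}{2 a^{\frac{3}{2}}}.$$

Repeating twice in total — each differentiation brings down another $(-s^2)$ — gives
$$\frac{d^{2}J}{da^{2}} = \int_{-\infty}^{\infty} - 5 s^{4} e^{- a s^{2}} \, ds = - \frac{15 \sqrt{\pi}}{4 a^{\frac{5}{2}}},$$
and the integrand here is exactly the target integrand, so $I = - \frac{15 \sqrt{\pi}}{4 a^{\frac{5}{2}}}$.

Setting $a = \frac{1}{6}$:
$$I = - 135 \sqrt{6} \sqrt{\pi}.$$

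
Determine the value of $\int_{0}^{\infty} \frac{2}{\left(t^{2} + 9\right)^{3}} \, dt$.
$\frac{\pi}{648}$

Recall the elementary integral
$$J(a) = \int_{0}^{\infty} \frac{2}{a^{2} + t^{2}} \, dt = \frac{\pi}{a}.$$

Differentiating under the integral sign with respect to $a$,
$$\frac{dJ}{da} = \int_{0}^{\infty} - \frac{4 a}{\left(a^{2} + t^{2}\right)^{2}} \, dt = - \frac{\pi}{a^{2}},$$
so $\int_{0}^{\infty} \frac{2}{\left(a^{2} + t^{2}\right)^{2}} \, dt = \frac{\pi}{2 a^{3}}$.

Repeating — each differentiation of $1/(t^2+a^2)^j$ produces $-2ja/(t^2+a^2)^{j+1}$ — and dividing through by $-2ja$ at each step yields, after $2$ differentiations in total,
$$\int_{0}^{\infty} \frac{2}{\left(a^{2} + t^{2}\right)^{3}} \, dt = \frac{3 \pi}{8 a^{5}}.$$

Setting $a = 3$:
$$I = \frac{\pi}{648}.$$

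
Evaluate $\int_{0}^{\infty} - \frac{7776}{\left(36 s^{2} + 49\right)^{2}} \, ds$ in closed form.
$- \frac{324 \pi}{343}$

Start from the standard arctangent integral
$$J(a) = \int_{0}^{\infty} - \frac{6}{a^{2} + s^{2}} \, ds = - \frac{3 \pi}{a}.$$

Differentiating under the integral sign with respect to $a$,
$$\frac{dJ}{da} = \int_{0}^{\infty} \frac{12 a}{\left(a^{2} + s^{2}\right)^{2}} \, ds = \frac{3 \pi}{a^{2}},$$
so $\int_{0}^{\infty} - \frac{6}{\left(a^{2} + s^{2}\right)^{2}} \, ds = - \frac{3 \pi}{2 a^{3}}$.

Setting $a = \frac{7}{6}$:
$$I = - \frac{324 \pi}{343}.$$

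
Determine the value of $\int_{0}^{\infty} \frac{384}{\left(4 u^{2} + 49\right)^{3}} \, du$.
$\frac{36 \pi}{16807}$

Begin with the known result
$$J(a) = \int_{0}^{\infty} \frac{6}{a^{2} + u^{2}} \, du = \frac{3 \pi}{a}.$$

Differentiating under the integral sign with respect to $a$,
$$\frac{dJ}{da} = \int_{0}^{\infty} - \frac{12 a}{\left(a^{2} + u^{2}\right)^{2}} \, du = - \frac{3 \pi}{a^{2}},$$
so $\int_{0}^{\infty} \frac{6}{\left(a^{2} + u^{2}\right)^{2}} \, du = \frac{3 \pi}{2 a^{3}}$.

Repeating — each differentiation of $1/(u^2+a^2)^j$ produces $-2ja/(u^2+a^2)^{j+1}$ — and dividing through by $-2ja$ at each step yields, after $2$ differentiations in total,
$$\int_{0}^{\infty} \frac{6}{\left(a^{2} + u^{2}\right)^{3}} \, du = \frac{9 \pi}{8 a^{5}}.$$

Setting $a = \frac{7}{2}$:
$$I = \frac{36 \pi}{16807}.$$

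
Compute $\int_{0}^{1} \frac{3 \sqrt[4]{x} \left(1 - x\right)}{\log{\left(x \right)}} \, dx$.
$- \log{\left(\frac{729}{125} \right)}$

Consider the one-parameter family: let $I(a) = \int_{0}^{1} \frac{3 \left(\sqrt[4]{x} - x^{a}\right)}{\log{\left(x \right)}} \, dx$.

Since $\dfrac{\partial}{\partial a}\,x^{a} = x^{a} \ln x$, the $\ln x$ in the denominator cancels and
$$\frac{dI}{da} = \int_{0}^{1} -3 x^{a} \, dx = -3 \left[\frac{x^{a+1}}{a+1}\right]_0^1 = - \frac{3}{a + 1}.$$

Integrating with respect to $a$ gives $I(a) = - \log{\left(\frac{64 \left(a + 1\right)^{3}}{125} \right)} + C$.

At $a = \frac{1}{4}$ the integrand is identically $0$, so $I(\frac{1}{4}) = 0$. The closed form gives $0$, hence $C = 0$.

Setting $a = \frac{5}{4}$:
$$I = - \log{\left(\frac{729}{125} \right)}.$$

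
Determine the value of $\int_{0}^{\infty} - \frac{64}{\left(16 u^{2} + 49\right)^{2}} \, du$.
$- \frac{4 \pi}{343}$

Start from the standard arctangent integral
$$J(a) = \int_{0}^{\infty} - \frac{1}{4 \left(a^{2} + u^{2}\right)} \, du = - \frac{\pi}{8 a}.$$

Differentiating under the integral sign with respect to $a$,
$$\frac{dJ}{da} = \int_{0}^{\infty} \frac{a}{2 \left(a^{2} + u^{2}\right)^{2}} \, du = \frac{\pi}{8 a^{2}},$$
so $\int_{0}^{\infty} - \frac{1}{4 \left(a^{2} + u^{2}\right)^{2}} \, du = - \frac{\pi}{16 a^{3}}$.

Setting $a = \frac{7}{4}$:
$$I = - \frac{4 \pi}{343}.$$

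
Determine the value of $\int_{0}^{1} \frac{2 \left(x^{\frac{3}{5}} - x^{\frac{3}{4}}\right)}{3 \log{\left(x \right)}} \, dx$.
$- \log{\left(\frac{70^{\frac{2}{3}}}{16} \right)}$

Introduce a parameter $a$ in the exponent: let $I(a) = \int_{0}^{1} \frac{2 \left(x^{\frac{3}{5}} - x^{a}\right)}{3 \log{\left(x \right)}} \, dx$.

Since $\dfrac{\partial}{\partial a}\,x^{a} = x^{a} \ln x$, the $\ln x$ in the denominator cancels and
$$\frac{dI}{da} = \int_{0}^{1} - \frac{2}{3} x^{a} \, dx = - \frac{2}{3} \left[\frac{x^{a+1}}{a+1}\right]_0^1 = - \frac{2}{3 a + 3}.$$

Integrating with respect to $a$ gives $I(a) = - \log{\left(\frac{5^{\frac{2}{3}} \left(a + 1\right)^{\frac{2}{3}}}{4} \right)} + C$.

At $a = \frac{3}{5}$ the integrand is identically $0$, so $I(\frac{3}{5}) = 0$. The closed form gives $0$, hence $C = 0$.

Setting $a = \frac{3}{4}$:
$$I = - \log{\left(\frac{70^{\frac{2}{3}}}{16} \right)}.$$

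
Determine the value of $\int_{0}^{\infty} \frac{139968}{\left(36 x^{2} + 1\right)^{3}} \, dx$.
$4374 \pi$

Recall the elementary integral
$$J(a) = \int_{0}^{\infty} \frac{3}{a^{2} + x^{2}} \, dx = \frac{3 \pi}{2 a}.$$

Differentiating under the integral sign with respect to $a$,
$$\frac{dJ}{da} = \int_{0}^{\infty} - \frac{6 a}{\left(a^{2} + x^{2}\right)^{2}} \, dx = - \frac{3 \pi}{2 a^{2}},$$
so $\int_{0}^{\infty} \frac{3}{\left(a^{2} + x^{2}\right)^{2}} \, dx = \frac{3 \pi}{4 a^{3}}$.

Repeating — each differentiation of $1/(x^2+a^2)^j$ produces $-2ja/(x^2+a^2)^{j+1}$ — and dividing through by $-2ja$ at each step yields, after $2$ differentiations in total,
$$\int_{0}^{\infty} \frac{3}{\left(a^{2} + x^{2}\right)^{3}} \, dx = \frac{9 \pi}{16 a^{5}}.$$

Setting $a = \frac{1}{6}$:
$$I = 4374 \pi.$$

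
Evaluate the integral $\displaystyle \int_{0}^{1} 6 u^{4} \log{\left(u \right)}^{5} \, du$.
$- \frac{144}{3125}$

Begin with the known integral
$$J(a) = \int_{0}^{1} 6 u^{a} \, du = \frac{6}{a + 1}.$$

Differentiating under the integral sign brings down a factor of $\ln u$:
$$\frac{dJ}{da} = \int_{0}^{1} 6 u^{a} \log{\left(u \right)} \, du = - \frac{6}{\left(a + 1\right)^{2}}.$$

Repeating $5$ times in total — each differentiation brings down another $\ln u$ — gives
$$\frac{d^{5}J}{da^{5}} = \int_{0}^{1} 6 u^{a} \log{\left(u \right)}^{5} \, du = - \frac{720}{\left(a + 1\right)^{6}},$$
and the integrand here is exactly the target integrand, so $I = - \frac{720}{\left(a + 1\right)^{6}}$.

Setting $a = 4$:
$$I = - \frac{144}{3125}.$$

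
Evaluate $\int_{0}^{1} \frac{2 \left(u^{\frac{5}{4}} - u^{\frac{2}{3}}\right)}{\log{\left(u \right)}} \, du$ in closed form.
$\log{\left(\frac{729}{400} \right)}$

Introduce a parameter $a$ in the exponent: let $I(a) = \int_{0}^{1} \frac{2 \left(- u^{\frac{2}{3}} + u^{a}\right)}{\log{\left(u \right)}} \, du$.

Since $\dfrac{\partial}{\partial a}\,u^{a} = u^{a} \ln u$, the $\ln u$ in the denominator cancels and
$$\frac{dI}{da} = \int_{0}^{1} 2 u^{a} \, du = 2 \left[\frac{u^{a+1}}{a+1}\right]_0^1 = \frac{2}{a + 1}.$$

Integrating with respect to $a$ gives $I(a) = \log{\left(\frac{9 \left(a + 1\right)^{2}}{25} \right)} + C$.

At $a = \frac{2}{3}$ the integrand is identically $0$, so $I(\frac{2}{3}) = 0$. The closed form gives $0$, hence $C = 0$.

Setting $a = \frac{5}{4}$:
$$I = \log{\left(\frac{729}{400} \right)}.$$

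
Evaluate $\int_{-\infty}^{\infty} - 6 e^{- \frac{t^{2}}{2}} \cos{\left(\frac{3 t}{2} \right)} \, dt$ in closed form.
$- \frac{6 \sqrt{2} \sqrt{\pi}}{e^{\frac{9}{8}}}$

Define $I(b) = \int_{-\infty}^{\infty} - 6 e^{- \frac{t^{2}}{2}} \cos{\left(b t \right)} \, dt$.

Differentiating under the integral sign,
$$I'(b) = \int_{-\infty}^{\infty} 6 t e^{- \frac{t^{2}}{2}} \sin{\left(b t \right)} \, dt.$$

Integrate $\int_{-\infty}^{\infty} t \sin(b t)\, e^{- \frac{t^{2}}{2}}\, dt$ by parts with $u = \sin(b t)$ and $dv = t\, e^{- \frac{t^{2}}{2}}\, dt$, giving $v = - e^{- \frac{t^{2}}{2}}$. The boundary term vanishes and
$$\int_{-\infty}^{\infty} t \sin(b t)\, e^{- \frac{t^{2}}{2}}\, dt = b \int_{-\infty}^{\infty} \cos(b t)\, e^{- \frac{t^{2}}{2}}\, dt,$$
so $I'(b) = - b\, I(b)$.

This is a separable first-order ODE; solving with the initial condition $I(0) = \int_{-\infty}^{\infty} - 6 e^{- \frac{t^{2}}{2}}\,dt = - 6 \sqrt{2} \sqrt{\pi}$ gives
$$I(b) = - 6 \sqrt{2} \sqrt{\pi} e^{- \frac{b^{2}}{2}}.$$

Setting $b = \frac{3}{2}$:
$$I = - \frac{6 \sqrt{2} \sqrt{\pi}}{e^{\frac{9}{8}}}.$$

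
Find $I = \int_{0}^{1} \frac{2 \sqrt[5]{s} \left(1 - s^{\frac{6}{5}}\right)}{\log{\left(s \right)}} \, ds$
$- \log{\left(4 \right)}$

Consider the one-parameter family: let $I(a) = \int_{0}^{1} \frac{2 \left(- s^{\frac{7}{5}} + s^{a}\right)}{\log{\left(s \right)}} \, ds$.

Since $\dfrac{\partial}{\partial a}\,s^{a} = s^{a} \ln s$, the $\ln s$ in the denominator cancels and
$$\frac{dI}{da} = \int_{0}^{1} 2 s^{a} \, ds = 2 \left[\frac{s^{a+1}}{a+1}\right]_0^1 = \frac{2}{a + 1}.$$

Integrating with respect to $a$ gives $I(a) = \log{\left(\frac{25 \left(a + 1\right)^{2}}{144} \right)} + C$.

At $a = \frac{7}{5}$ the integrand is identically $0$, so $I(\frac{7}{5}) = 0$. The closed form gives $0$, hence $C = 0$.

Setting $a = \frac{1}{5}$:
$$I = - \log{\left(4 \right)}.$$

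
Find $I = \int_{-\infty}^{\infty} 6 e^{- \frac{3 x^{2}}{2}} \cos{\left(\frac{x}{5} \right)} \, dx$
$\frac{2 \sqrt{6} \sqrt{\pi}}{e^{\frac{1}{150}}}$

Treat the cosine frequency as a parameter and define $I(b) = \int_{-\infty}^{\infty} 6 e^{- \frac{3 x^{2}}{2}} \cos{\left(b x \right)} \, dx$.

Differentiating under the integral sign,
$$I'(b) = \int_{-\infty}^{\infty} - 6 x e^{- \frac{3 x^{2}}{2}} \sin{\left(b x \right)} \, dx.$$

Integrate $\int_{-\infty}^{\infty} x \sin(b x)\, e^{- \frac{3 x^{2}}{2}}\, dx$ by parts with $u = \sin(b x)$ and $dv = x\, e^{- \frac{3 x^{2}}{2}}\, dx$, giving $v = - \frac{e^{- \frac{3 x^{2}}{2}}}{3}$. The boundary term vanishes and
$$\int_{-\infty}^{\infty} x \sin(b x)\, e^{- \frac{3 x^{2}}{2}}\, dx = \frac{b}{3} \int_{-\infty}^{\infty} \cos(b x)\, e^{- \frac{3 x^{2}}{2}}\, dx,$$
so $I'(b) = - \frac{b}{3}\, I(b)$.

This is a separable first-order ODE; solving with the initial condition $I(0) = \int_{-\infty}^{\infty} 6 e^{- \frac{3 x^{2}}{2}}\,dx = 2 \sqrt{6} \sqrt{\pi}$ gives
$$I(b) = 2 \sqrt{6} \sqrt{\pi} e^{- \frac{b^{2}}{6}}.$$

Setting $b = \frac{1}{5}$:
$$I = \frac{2 \sqrt{6} \sqrt{\pi}}{e^{\frac{1}{150}}}.$$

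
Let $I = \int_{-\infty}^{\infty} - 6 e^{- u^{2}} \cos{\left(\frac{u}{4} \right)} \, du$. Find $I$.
$- \frac{6 \sqrt{\pi}}{e^{\frac{1}{64}}}$

Define $I(b) = \int_{-\infty}^{\infty} - 6 e^{- u^{2}} \cos{\left(b u \right)} \, du$.

Differentiating under the integral sign,
$$I'(b) = \int_{-\infty}^{\infty} 6 u e^{- u^{2}} \sin{\left(b u \right)} \, du.$$

Integrate $\int_{-\infty}^{\infty} u \sin(b u)\, e^{- u^{2}}\, du$ by parts with $w = \sin(b u)$ and $dv = u\, e^{- u^{2}}\, du$, giving $v = - \frac{e^{- u^{2}}}{2}$. The boundary term vanishes and
$$\int_{-\infty}^{\infty} u \sin(b u)\, e^{- u^{2}}\, du = \frac{b}{2} \int_{-\infty}^{\infty} \cos(b u)\, e^{- u^{2}}\, du,$$
so $I'(b) = - \frac{b}{2}\, I(b)$.

This is a separable first-order ODE; solving with the initial condition $I(0) = \int_{-\infty}^{\infty} - 6 e^{- u^{2}}\,du = - 6 \sqrt{\pi}$ gives
$$I(b) = - 6 \sqrt{\pi} e^{- \frac{b^{2}}{4}}.$$

Setting $b = \frac{1}{4}$:
$$I = - \frac{6 \sqrt{\pi}}{e^{\frac{1}{64}}}.$$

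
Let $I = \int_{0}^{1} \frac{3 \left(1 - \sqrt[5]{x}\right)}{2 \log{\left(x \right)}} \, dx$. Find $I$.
$- \log{\left(\frac{6 \sqrt{30}}{25} \right)}$

Introduce a parameter $a$ in the exponent: let $I(a) = \int_{0}^{1} \frac{3 \left(1 - x^{a}\right)}{2 \log{\left(x \right)}} \, dx$.

Since $\dfrac{\partial}{\partial a}\,x^{a} = x^{a} \ln x$, the $\ln x$ in the denominator cancels and
$$\frac{dI}{da} = \int_{0}^{1} - \frac{3}{2} x^{a} \, dx = - \frac{3}{2} \left[\frac{x^{a+1}}{a+1}\right]_0^1 = - \frac{3}{2 a + 2}.$$

Integrating with respect to $a$ gives $I(a) = - \frac{3 \log{\left(a + 1 \right)}}{2} + C$.

At $a = 0$ the integrand is identically $0$, so $I(0) = 0$. The closed form gives $0$, hence $C = 0$.

Setting $a = \frac{1}{5}$:
$$I = - \log{\left(\frac{6 \sqrt{30}}{25} \right)}.$$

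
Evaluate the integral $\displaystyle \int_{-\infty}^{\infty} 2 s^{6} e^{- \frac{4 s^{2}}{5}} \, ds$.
$\frac{1875 \sqrt{5} \sqrt{\pi}}{512}$

Start from the elementary integral
$$J(a) = \int_{-\infty}^{\infty} 2 e^{- a s^{2}} \, ds = \frac{2 \sqrt{\pi}}{\sqrt{a}}.$$

Differentiating under the integral sign brings down a factor of $(-s^2)$:
$$\frac{dJ}{da} = \int_{-\infty}^{\infty} - 2 s^{2} e^{- a s^{2}} \, ds = - \frac{\sqrt{\pi}}{a^{\frac{3}{2}}}.$$

Repeating $3$ times in total — each differentiation brings down another $(-s^2)$ — gives
$$\frac{d^{3}J}{da^{3}} = \int_{-\infty}^{\infty} - 2 s^{6} e^{- a s^{2}} \, ds = - \frac{15 \sqrt{\pi}}{4 a^{\frac{7}{2}}},$$
and the integrand here is $(-1)^{3}$ times the target integrand, so $I = (-1)^{3}\,\frac{d^{3}J}{da^{3}} = \frac{15 \sqrt{\pi}}{4 a^{\frac{7}{2}}}$.

Setting $a = \frac{4}{5}$:
$$I = \frac{1875 \sqrt{5} \sqrt{\pi}}{512}.$$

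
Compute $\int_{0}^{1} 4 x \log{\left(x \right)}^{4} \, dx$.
$3$

Consider the simpler parametrised integral
$$J(a) = \int_{0}^{1} 4 x^{a} \, dx = \frac{4}{a + 1}.$$

Differentiating under the integral sign brings down a factor of $\ln x$:
$$\frac{dJ}{da} = \int_{0}^{1} 4 x^{a} \log{\left(x \right)} \, dx = - \frac{4}{\left(a + 1\right)^{2}}.$$

Repeating $4$ times in total — each differentiation brings down another $\ln x$ — gives
$$\frac{d^{4}J}{da^{4}} = \int_{0}^{1} 4 x^{a} \log{\left(x \right)}^{4} \, dx = \frac{96}{\left(a + 1\right)^{5}},$$
and the integrand here is exactly the target integrand, so $I = \frac{96}{\left(a + 1\right)^{5}}$.

Setting $a = 1$:
$$I = 3.$$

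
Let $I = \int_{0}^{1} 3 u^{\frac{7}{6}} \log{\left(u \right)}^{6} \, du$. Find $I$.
$\frac{604661760}{62748517}$

Start from the elementary integral
$$J(a) = \int_{0}^{1} 3 u^{a} \, du = \frac{3}{a + 1}.$$

Differentiating under the integral sign brings down a factor of $\ln u$:
$$\frac{dJ}{da} = \int_{0}^{1} 3 u^{a} \log{\left(u \right)} \, du = - \frac{3}{\left(a + 1\right)^{2}}.$$

Repeating $6$ times in total — each differentiation brings down another $\ln u$ — gives
$$\frac{d^{6}J}{da^{6}} = \int_{0}^{1} 3 u^{a} \log{\left(u \right)}^{6} \, du = \frac{2160}{\left(a + 1\right)^{7}},$$
and the integrand here is exactly the target integrand, so $I = \frac{2160}{\left(a + 1\right)^{7}}$.

Setting $a = \frac{7}{6}$:
$$I = \frac{604661760}{62748517}.$$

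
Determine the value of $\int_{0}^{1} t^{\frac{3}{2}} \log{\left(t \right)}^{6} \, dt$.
$\frac{18432}{15625}$

Consider the simpler parametrised integral
$$J(a) = \int_{0}^{1} t^{a} \, dt = \frac{1}{a + 1}.$$

Differentiating under the integral sign brings down a factor of $\ln t$:
$$\frac{dJ}{da} = \int_{0}^{1} t^{a} \log{\left(t \right)} \, dt = - \frac{1}{\left(a + 1\right)^{2}}.$$

Repeating $6$ times in total — each differentiation brings down another $\ln t$ — gives
$$\frac{d^{6}J}{da^{6}} = \int_{0}^{1} t^{a} \log{\left(t \right)}^{6} \, dt = \frac{720}{\left(a + 1\right)^{7}},$$
and the integrand here is exactly the target integrand, so $I = \frac{720}{\left(a + 1\right)^{7}}$.

Setting $a = \frac{3}{2}$:
$$I = \frac{18432}{15625}.$$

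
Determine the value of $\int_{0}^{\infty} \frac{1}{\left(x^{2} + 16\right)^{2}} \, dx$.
$\frac{\pi}{256}$

Begin with the known result
$$J(a) = \int_{0}^{\infty} \frac{1}{a^{2} + x^{2}} \, dx = \frac{\pi}{2 a}.$$

Differentiating under the integral sign with respect to $a$,
$$\frac{dJ}{da} = \int_{0}^{\infty} - \frac{2 a}{\left(a^{2} + x^{2}\right)^{2}} \, dx = - \frac{\pi}{2 a^{2}},$$
so $\int_{0}^{\infty} \frac{1}{\left(a^{2} + x^{2}\right)^{2}} \, dx = \frac{\pi}{4 a^{3}}$.

Setting $a = 4$:
$$I = \frac{\pi}{256}.$$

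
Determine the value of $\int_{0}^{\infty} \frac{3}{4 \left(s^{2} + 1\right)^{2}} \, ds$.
$\frac{3 \pi}{16}$

Start from the standard arctangent integral
$$J(a) = \int_{0}^{\infty} \frac{3}{4 \left(a^{2} + s^{2}\right)} \, ds = \frac{3 \pi}{8 a}.$$

Differentiating under the integral sign with respect to $a$,
$$\frac{dJ}{da} = \int_{0}^{\infty} - \frac{3 a}{2 \left(a^{2} + s^{2}\right)^{2}} \, ds = - \frac{3 \pi}{8 a^{2}},$$
so $\int_{0}^{\infty} \frac{3}{4 \left(a^{2} + s^{2}\right)^{2}} \, ds = \frac{3 \pi}{16 a^{3}}$.

Setting $a = 1$:
$$I = \frac{3 \pi}{16}.$$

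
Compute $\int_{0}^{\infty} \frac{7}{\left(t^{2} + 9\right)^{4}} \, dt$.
$\frac{35 \pi}{69984}$

Begin with the known result
$$J(a) = \int_{0}^{\infty} \frac{7}{a^{2} + t^{2}} \, dt = \frac{7 \pi}{2 a}.$$

Differentiating under the integral sign with respect to $a$,
$$\frac{dJ}{da} = \int_{0}^{\infty} - \frac{14 a}{\left(a^{2} + t^{2}\right)^{2}} \, dt = - \frac{7 \pi}{2 a^{2}},$$
so $\int_{0}^{\infty} \frac{7}{\left(a^{2} + t^{2}\right)^{2}} \, dt = \frac{7 \pi}{4 a^{3}}$.

Repeating — each differentiation of $1/(t^2+a^2)^j$ produces $-2ja/(t^2+a^2)^{j+1}$ — and dividing through by $-2ja$ at each step yields, after $3$ differentiations in total,
$$\int_{0}^{\infty} \frac{7}{\left(a^{2} + t^{2}\right)^{4}} \, dt = \frac{35 \pi}{32 a^{7}}.$$

Setting $a = 3$:
$$I = \frac{35 \pi}{69984}.$$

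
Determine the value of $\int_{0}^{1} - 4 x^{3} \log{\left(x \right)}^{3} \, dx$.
$\frac{3}{32}$

Consider the simpler parametrised integral
$$J(a) = \int_{0}^{1} - 4 x^{a} \, dx = - \frac{4}{a + 1}.$$

Differentiating under the integral sign brings down a factor of $\ln x$:
$$\frac{dJ}{da} = \int_{0}^{1} - 4 x^{a} \log{\left(x \right)} \, dx = \frac{4}{\left(a + 1\right)^{2}}.$$

Repeating $3$ times in total — each differentiation brings down another $\ln x$ — gives
$$\frac{d^{3}J}{da^{3}} = \int_{0}^{1} - 4 x^{a} \log{\left(x \right)}^{3} \, dx = \frac{24}{\left(a + 1\right)^{4}},$$
and the integrand here is exactly the target integrand, so $I = \frac{24}{\left(a + 1\right)^{4}}$.

Setting $a = 3$:
$$I = \frac{3}{32}.$$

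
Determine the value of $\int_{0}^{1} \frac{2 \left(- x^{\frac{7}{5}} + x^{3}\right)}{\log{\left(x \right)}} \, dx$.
$\log{\left(\frac{25}{9} \right)}$

Introduce a parameter $a$ in the exponent: let $I(a) = \int_{0}^{1} \frac{2 \left(- x^{\frac{7}{5}} + x^{a}\right)}{\log{\left(x \right)}} \, dx$.

Since $\dfrac{\partial}{\partial a}\,x^{a} = x^{a} \ln x$, the $\ln x$ in the denominator cancels and
$$\frac{dI}{da} = \int_{0}^{1} 2 x^{a} \, dx = 2 \left[\frac{x^{a+1}}{a+1}\right]_0^1 = \frac{2}{a + 1}.$$

Integrating with respect to $a$ gives $I(a) = \log{\left(\frac{25 \left(a + 1\right)^{2}}{144} \right)} + C$.

At $a = \frac{7}{5}$ the integrand is identically $0$, so $I(\frac{7}{5}) = 0$. The closed form gives $0$, hence $C = 0$.

Setting $a = 3$:
$$I = \log{\left(\frac{25}{9} \right)}.$$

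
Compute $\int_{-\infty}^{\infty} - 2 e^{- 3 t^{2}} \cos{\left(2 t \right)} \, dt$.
$- \frac{2 \sqrt{3} \sqrt{\pi}}{3 e^{\frac{1}{3}}}$

Let $b$ denote the cosine frequency and define $I(b) = \int_{-\infty}^{\infty} - 2 e^{- 3 t^{2}} \cos{\left(b t \right)} \, dt$.

Differentiating under the integral sign,
$$I'(b) = \int_{-\infty}^{\infty} 2 t e^{- 3 t^{2}} \sin{\left(b t \right)} \, dt.$$

Integrate $\int_{-\infty}^{\infty} t \sin(b t)\, e^{- 3 t^{2}}\, dt$ by parts with $u = \sin(b t)$ and $dv = t\, e^{- 3 t^{2}}\, dt$, giving $v = - \frac{e^{- 3 t^{2}}}{6}$. The boundary term vanishes and
$$\int_{-\infty}^{\infty} t \sin(b t)\, e^{- 3 t^{2}}\, dt = \frac{b}{6} \int_{-\infty}^{\infty} \cos(b t)\, e^{- 3 t^{2}}\, dt,$$
so $I'(b) = - \frac{b}{6}\, I(b)$.

This is a separable first-order ODE; solving with the initial condition $I(0) = \int_{-\infty}^{\infty} - 2 e^{- 3 t^{2}}\,dt = - \frac{2 \sqrt{3} \sqrt{\pi}}{3}$ gives
$$I(b) = - \frac{2 \sqrt{3} \sqrt{\pi} e^{- \frac{b^{2}}{12}}}{3}.$$

Setting $b = 2$:
$$I = - \frac{2 \sqrt{3} \sqrt{\pi}}{3 e^{\frac{1}{3}}}.$$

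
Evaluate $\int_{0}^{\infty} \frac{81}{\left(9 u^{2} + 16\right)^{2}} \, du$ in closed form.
$\frac{27 \pi}{256}$

Recall the elementary integral
$$J(a) = \int_{0}^{\infty} \frac{1}{a^{2} + u^{2}} \, du = \frac{\pi}{2 a}.$$

Differentiating under the integral sign with respect to $a$,
$$\frac{dJ}{da} = \int_{0}^{\infty} - \frac{2 a}{\left(a^{2} + u^{2}\right)^{2}} \, du = - \frac{\pi}{2 a^{2}},$$
so $\int_{0}^{\infty} \frac{1}{\left(a^{2} + u^{2}\right)^{2}} \, du = \frac{\pi}{4 a^{3}}$.

Setting $a = \frac{4}{3}$:
$$I = \frac{27 \pi}{256}.$$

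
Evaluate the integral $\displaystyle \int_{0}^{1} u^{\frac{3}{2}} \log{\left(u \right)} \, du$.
$- \frac{4}{25}$

Begin with the known integral
$$J(a) = \int_{0}^{1} u^{a} \, du = \frac{1}{a + 1}.$$

Differentiating under the integral sign brings down a factor of $\ln u$:
$$\frac{dJ}{da} = \int_{0}^{1} u^{a} \log{\left(u \right)} \, du = - \frac{1}{\left(a + 1\right)^{2}}.$$

The integral on the left is $I$, so $I = - \frac{1}{\left(a + 1\right)^{2}}$.

Setting $a = \frac{3}{2}$:
$$I = - \frac{4}{25}.$$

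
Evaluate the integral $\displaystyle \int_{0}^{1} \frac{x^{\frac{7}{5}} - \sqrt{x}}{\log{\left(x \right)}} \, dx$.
$- \log{\left(\frac{5}{8} \right)}$

Introduce a parameter $a$ in the exponent: let $I(a) = \int_{0}^{1} \frac{x^{\frac{7}{5}} - x^{a}}{\log{\left(x \right)}} \, dx$.

Since $\dfrac{\partial}{\partial a}\,x^{a} = x^{a} \ln x$, the $\ln x$ in the denominator cancels and
$$\frac{dI}{da} = \int_{0}^{1} -1 x^{a} \, dx = -1 \left[\frac{x^{a+1}}{a+1}\right]_0^1 = - \frac{1}{a + 1}.$$

Integrating with respect to $a$ gives $I(a) = - \log{\left(\frac{5 a}{12} + \frac{5}{12} \right)} + C$.

At $a = \frac{7}{5}$ the integrand is identically $0$, so $I(\frac{7}{5}) = 0$. The closed form gives $0$, hence $C = 0$.

Setting $a = \frac{1}{2}$:
$$I = - \log{\left(\frac{5}{8} \right)}.$$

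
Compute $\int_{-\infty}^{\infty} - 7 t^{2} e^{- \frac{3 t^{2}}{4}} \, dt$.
$- \frac{28 \sqrt{3} \sqrt{\pi}}{9}$

Begin with the known integral
$$J(a) = \int_{-\infty}^{\infty} - 7 e^{- a t^{2}} \, dt = - \frac{7 \sqrt{\pi}}{\sqrt{a}}.$$

Differentiating under the integral sign brings down a factor of $(-t^2)$:
$$\frac{dJ}{da} = \int_{-\infty}^{\infty} 7 t^{2} e^{- a t^{2}} \, dt = \frac{7 \sqrt{\pi}}{2 a^{\frac{3}{2}}}.$$

The integral on the left is $-I$, so $I = - \frac{7 \sqrt{\pi}}{2 a^{\frac{3}{2}}}$.

Setting $a = \frac{3}{4}$:
$$I = - \frac{28 \sqrt{3} \sqrt{\pi}}{9}.$$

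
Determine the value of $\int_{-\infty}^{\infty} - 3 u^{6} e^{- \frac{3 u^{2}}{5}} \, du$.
$- \frac{625 \sqrt{15} \sqrt{\pi}}{72}$

Begin with the known integral
$$J(a) = \int_{-\infty}^{\infty} - 3 e^{- a u^{2}} \, du = - \frac{3 \sqrt{\pi}}{\sqrt{a}}.$$

Differentiating under the integral sign brings down a factor of $(-u^2)$:
$$\frac{dJ}{da} = \int_{-\infty}^{\infty} 3 u^{2} e^{- a u^{2}} \, du = \frac{3 \sqrt{\pi}}{2 a^{\frac{3}{2}}}.$$

Repeating $3$ times in total — each differentiation brings down another $(-u^2)$ — gives
$$\frac{d^{3}J}{da^{3}} = \int_{-\infty}^{\infty} 3 u^{6} e^{- a u^{2}} \, du = \frac{45 \sqrt{\pi}}{8 a^{\frac{7}{2}}},$$
and the integrand here is $(-1)^{3}$ times the target integrand, so $I = (-1)^{3}\,\frac{d^{3}J}{da^{3}} = - \frac{45 \sqrt{\pi}}{8 a^{\frac{7}{2}}}$.

Setting $a = \frac{3}{5}$:
$$I = - \frac{625 \sqrt{15} \sqrt{\pi}}{72}.$$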